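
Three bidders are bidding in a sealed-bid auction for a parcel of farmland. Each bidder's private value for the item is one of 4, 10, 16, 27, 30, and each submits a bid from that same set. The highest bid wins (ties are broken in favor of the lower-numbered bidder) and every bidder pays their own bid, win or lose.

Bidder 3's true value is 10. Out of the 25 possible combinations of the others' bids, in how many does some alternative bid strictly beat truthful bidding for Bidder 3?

24

Others bid (4, 10): truth gives -10; bid 4 gives -4 > -10. Violating.
Others bid (4, 16): truth gives -10; bid 4 gives -4 > -10. Violating.
Others bid (4, 27): truth gives -10; bid 4 gives -4 > -10. Violating.
Others bid (4, 30): truth gives -10; bid 4 gives -4 > -10. Violating.
Others bid (4, 4): truth gives 0; no alternative beats it.
(Checking all 25 profiles: 24 have a profitable deviation, 1 does not.)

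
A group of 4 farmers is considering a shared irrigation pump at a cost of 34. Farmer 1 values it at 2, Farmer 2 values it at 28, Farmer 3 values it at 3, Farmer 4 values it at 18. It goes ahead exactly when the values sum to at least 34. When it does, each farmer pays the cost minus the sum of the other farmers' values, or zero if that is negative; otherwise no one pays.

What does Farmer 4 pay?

Total value 51 ≥ cost 34, so the project is built.
The other farmers' values sum to 33.
Cost minus that sum is 34 - 33 = 1.

1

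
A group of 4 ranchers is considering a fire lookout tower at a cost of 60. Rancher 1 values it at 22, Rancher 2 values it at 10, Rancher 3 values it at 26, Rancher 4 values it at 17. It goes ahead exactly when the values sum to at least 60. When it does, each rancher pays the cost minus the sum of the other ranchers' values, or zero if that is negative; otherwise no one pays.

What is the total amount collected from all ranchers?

20

Total value 75 ≥ cost 60, so it is built.
Rancher 1: others sum to 53; max(0, 60 - 53) = 7.
Rancher 2: others sum to 65; max(0, 60 - 65) = 0.
Rancher 3: others sum to 49; max(0, 60 - 49) = 11.
Rancher 4: others sum to 58; max(0, 60 - 58) = 2.
Total collected = 7 + 0 + 11 + 2 = 20.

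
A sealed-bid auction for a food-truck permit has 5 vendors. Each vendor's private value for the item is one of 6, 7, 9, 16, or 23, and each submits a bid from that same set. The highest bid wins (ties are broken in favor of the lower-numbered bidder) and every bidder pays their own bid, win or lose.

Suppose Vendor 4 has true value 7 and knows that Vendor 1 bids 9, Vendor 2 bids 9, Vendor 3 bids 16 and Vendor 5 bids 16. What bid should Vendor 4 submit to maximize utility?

6

Bid 6: loses but pays 6, utility -6.
Bid 7: loses but pays 7, utility -7.
Bid 9: loses but pays 9, utility -9.
Bid 16: loses but pays 16, utility -16.
Bid 23: wins, pays 23, utility 7 - 23 = -16.
The best choice is 6 with utility -6.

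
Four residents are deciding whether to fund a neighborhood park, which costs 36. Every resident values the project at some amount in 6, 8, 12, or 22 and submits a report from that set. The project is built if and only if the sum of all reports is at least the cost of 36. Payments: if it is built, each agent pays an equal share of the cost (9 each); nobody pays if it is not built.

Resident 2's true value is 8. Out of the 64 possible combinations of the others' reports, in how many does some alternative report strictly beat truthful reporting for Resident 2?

3

Others report (8, 8, 12): truth gives -1; report 6 gives 0 > -1. Violating.
Others report (8, 12, 8): truth gives -1; report 6 gives 0 > -1. Violating.
Others report (12, 8, 8): truth gives -1; report 6 gives 0 > -1. Violating.
Others report (6, 6, 6): truth gives 0; no alternative beats it.
Others report (6, 6, 8): truth gives 0; no alternative beats it.
(Checking all 64 profiles: 3 have a profitable deviation, 61 do not.)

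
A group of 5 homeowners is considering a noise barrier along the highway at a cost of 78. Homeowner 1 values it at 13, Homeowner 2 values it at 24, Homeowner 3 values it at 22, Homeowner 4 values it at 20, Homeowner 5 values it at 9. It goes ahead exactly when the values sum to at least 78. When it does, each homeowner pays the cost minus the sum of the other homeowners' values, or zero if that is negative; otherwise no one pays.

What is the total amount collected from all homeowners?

Total value 88 ≥ cost 78, so it is built.
Homeowner 1: others sum to 75; max(0, 78 - 75) = 3.
Homeowner 2: others sum to 64; max(0, 78 - 64) = 14.
Homeowner 3: others sum to 66; max(0, 78 - 66) = 12.
Homeowner 4: others sum to 68; max(0, 78 - 68) = 10.
Homeowner 5: others sum to 79; max(0, 78 - 79) = 0.
Total collected = 3 + 14 + 12 + 10 + 0 = 39.

39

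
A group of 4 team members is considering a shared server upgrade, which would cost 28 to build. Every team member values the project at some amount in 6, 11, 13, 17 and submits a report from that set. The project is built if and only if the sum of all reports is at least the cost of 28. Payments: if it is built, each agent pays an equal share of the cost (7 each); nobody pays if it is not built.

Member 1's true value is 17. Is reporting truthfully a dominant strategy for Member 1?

Check each profile of the others' reports and compare truth against every alternative report.
Others report (6, 6, 6): truth gives 10, best alternative gives 10.
Others report (6, 6, 11): truth gives 10, best alternative gives 10.
Others report (6, 6, 13): truth gives 10, best alternative gives 10.
Others report (6, 6, 17): truth gives 10, best alternative gives 10.
Others report (6, 11, 6): truth gives 10, best alternative gives 10.
Others report (6, 11, 11): truth gives 10, best alternative gives 10.
(Remaining 58 profiles checked similarly; truth is weakly best in each.)
In every case the truthful report is at least as good as any alternative, so it is a dominant strategy.

Yes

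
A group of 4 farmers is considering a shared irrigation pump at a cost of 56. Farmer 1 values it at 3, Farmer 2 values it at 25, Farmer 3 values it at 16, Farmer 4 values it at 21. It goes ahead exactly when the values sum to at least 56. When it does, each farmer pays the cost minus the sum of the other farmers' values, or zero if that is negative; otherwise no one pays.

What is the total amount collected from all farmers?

35

Total value 65 ≥ cost 56, so it is built.
Farmer 1: others sum to 62; max(0, 56 - 62) = 0.
Farmer 2: others sum to 40; max(0, 56 - 40) = 16.
Farmer 3: others sum to 49; max(0, 56 - 49) = 7.
Farmer 4: others sum to 44; max(0, 56 - 44) = 12.
Total collected = 0 + 16 + 7 + 12 = 35.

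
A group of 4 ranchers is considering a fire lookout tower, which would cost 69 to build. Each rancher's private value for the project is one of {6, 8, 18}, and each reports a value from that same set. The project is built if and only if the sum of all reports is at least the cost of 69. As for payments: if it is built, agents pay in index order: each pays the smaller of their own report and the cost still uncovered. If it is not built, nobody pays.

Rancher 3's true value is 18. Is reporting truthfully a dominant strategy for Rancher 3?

Check each profile of the others' reports and compare truth against every alternative report.
Others report (6, 6, 6): truth gives 0, best alternative gives 0.
Others report (6, 6, 8): truth gives 0, best alternative gives 0.
Others report (6, 6, 18): truth gives 0, best alternative gives 0.
Others report (6, 8, 6): truth gives 0, best alternative gives 0.
Others report (6, 8, 8): truth gives 0, best alternative gives 0.
Others report (6, 8, 18): truth gives 0, best alternative gives 0.
(Remaining 21 profiles checked similarly; truth is weakly best in each.)
In every case the truthful report is at least as good as any alternative, so it is a dominant strategy.

Yes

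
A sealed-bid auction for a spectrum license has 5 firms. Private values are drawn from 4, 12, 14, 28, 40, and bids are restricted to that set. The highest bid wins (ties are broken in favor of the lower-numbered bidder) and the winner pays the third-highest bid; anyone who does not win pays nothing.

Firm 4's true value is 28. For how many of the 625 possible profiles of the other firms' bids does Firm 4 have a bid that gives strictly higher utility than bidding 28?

Others bid (4, 4, 4, 40): truth gives 0; bid 40 gives 24 > 0. Violating.
Others bid (4, 4, 12, 40): truth gives 0; bid 40 gives 16 > 0. Violating.
Others bid (4, 4, 14, 40): truth gives 0; bid 40 gives 14 > 0. Violating.
Others bid (4, 4, 28, 4): truth gives 0; bid 40 gives 24 > 0. Violating.
Others bid (4, 4, 4, 4): truth gives 24; no alternative beats it.
Others bid (4, 4, 4, 12): truth gives 24; no alternative beats it.
(Checking all 625 profiles: 108 have a profitable deviation, 517 do not.)

108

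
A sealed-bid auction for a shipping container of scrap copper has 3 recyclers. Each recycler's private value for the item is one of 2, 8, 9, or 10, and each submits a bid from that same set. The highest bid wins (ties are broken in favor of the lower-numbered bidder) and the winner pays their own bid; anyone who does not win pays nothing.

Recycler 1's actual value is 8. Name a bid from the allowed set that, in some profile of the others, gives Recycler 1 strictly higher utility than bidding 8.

2

Suppose Recycler 2 bids 2 and Recycler 3 bids 2.
Bid 8: wins, pays 8, utility 8 - 8 = 0.
Bid 2: wins, pays 2, utility 8 - 2 = 6.
So bidding 2 beats truth here (6 > 0).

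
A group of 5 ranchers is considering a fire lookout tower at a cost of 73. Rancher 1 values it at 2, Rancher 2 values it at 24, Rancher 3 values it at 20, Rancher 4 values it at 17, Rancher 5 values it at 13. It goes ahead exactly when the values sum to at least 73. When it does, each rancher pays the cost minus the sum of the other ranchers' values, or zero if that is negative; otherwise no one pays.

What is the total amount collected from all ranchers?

62

Total value 76 ≥ cost 73, so it is built.
Rancher 1: others sum to 74; max(0, 73 - 74) = 0.
Rancher 2: others sum to 52; max(0, 73 - 52) = 21.
Rancher 3: others sum to 56; max(0, 73 - 56) = 17.
Rancher 4: others sum to 59; max(0, 73 - 59) = 14.
Rancher 5: others sum to 63; max(0, 73 - 63) = 10.
Total collected = 0 + 21 + 17 + 14 + 10 = 62.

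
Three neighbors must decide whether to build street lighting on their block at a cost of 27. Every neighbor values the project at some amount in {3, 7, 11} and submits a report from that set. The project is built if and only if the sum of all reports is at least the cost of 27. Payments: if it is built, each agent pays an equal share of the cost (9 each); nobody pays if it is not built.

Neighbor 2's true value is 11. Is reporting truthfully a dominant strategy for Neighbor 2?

Yes

Check each profile of the others' reports and compare truth against every alternative report.
Others report (7, 11): truth gives 2, best alternative gives 0.
Others report (11, 7): truth gives 2, best alternative gives 0.
Others report (11, 11): truth gives 2, best alternative gives 2.
Others report (3, 3): truth gives 0, best alternative gives 0.
Others report (3, 7): truth gives 0, best alternative gives 0.
Others report (3, 11): truth gives 0, best alternative gives 0.
(Remaining 3 profiles checked similarly; truth is weakly best in each.)
In every case the truthful report is at least as good as any alternative, so it is a dominant strategy.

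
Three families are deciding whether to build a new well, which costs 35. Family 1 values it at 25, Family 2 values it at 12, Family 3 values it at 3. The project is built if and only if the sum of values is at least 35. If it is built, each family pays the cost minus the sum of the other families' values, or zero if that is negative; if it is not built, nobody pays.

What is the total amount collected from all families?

Total value 40 ≥ cost 35, so it is built.
Family 1: others sum to 15; max(0, 35 - 15) = 20.
Family 2: others sum to 28; max(0, 35 - 28) = 7.
Family 3: others sum to 37; max(0, 35 - 37) = 0.
Total collected = 20 + 7 + 0 = 27.

27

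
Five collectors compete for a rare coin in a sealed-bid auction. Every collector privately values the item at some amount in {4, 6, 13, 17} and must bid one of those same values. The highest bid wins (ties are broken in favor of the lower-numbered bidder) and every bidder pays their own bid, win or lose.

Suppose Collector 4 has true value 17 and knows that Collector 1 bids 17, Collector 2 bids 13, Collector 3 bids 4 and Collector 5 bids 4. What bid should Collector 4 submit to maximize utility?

Bid 4: loses but pays 4, utility -4.
Bid 6: loses but pays 6, utility -6.
Bid 13: loses but pays 13, utility -13.
Bid 17: loses but pays 17, utility -17.
The best choice is 4 with utility -4.

4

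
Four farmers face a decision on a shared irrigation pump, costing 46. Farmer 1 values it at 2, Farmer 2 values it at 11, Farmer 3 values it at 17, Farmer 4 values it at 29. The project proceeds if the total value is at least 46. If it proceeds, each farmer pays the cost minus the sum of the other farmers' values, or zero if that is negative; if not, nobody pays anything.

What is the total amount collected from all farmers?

20

Total value 59 ≥ cost 46, so it is built.
Farmer 1: others sum to 57; max(0, 46 - 57) = 0.
Farmer 2: others sum to 48; max(0, 46 - 48) = 0.
Farmer 3: others sum to 42; max(0, 46 - 42) = 4.
Farmer 4: others sum to 30; max(0, 46 - 30) = 16.
Total collected = 0 + 0 + 4 + 16 = 20.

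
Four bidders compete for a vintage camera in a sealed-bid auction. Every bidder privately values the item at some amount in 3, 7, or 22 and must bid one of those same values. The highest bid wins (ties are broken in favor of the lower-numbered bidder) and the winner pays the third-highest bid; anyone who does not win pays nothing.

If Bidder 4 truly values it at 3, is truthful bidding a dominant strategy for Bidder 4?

Check each profile of the others' bids and compare truth against every alternative bid.
Others bid (3, 3, 3): truth gives 0, best alternative gives 0.
Others bid (3, 3, 7): truth gives 0, best alternative gives 0.
Others bid (3, 3, 22): truth gives 0, best alternative gives 0.
Others bid (3, 7, 3): truth gives 0, best alternative gives 0.
Others bid (3, 7, 7): truth gives 0, best alternative gives 0.
Others bid (3, 7, 22): truth gives 0, best alternative gives 0.
(Remaining 21 profiles checked similarly; truth is weakly best in each.)
In every case the truthful bid is at least as good as any alternative, so it is a dominant strategy.

Yes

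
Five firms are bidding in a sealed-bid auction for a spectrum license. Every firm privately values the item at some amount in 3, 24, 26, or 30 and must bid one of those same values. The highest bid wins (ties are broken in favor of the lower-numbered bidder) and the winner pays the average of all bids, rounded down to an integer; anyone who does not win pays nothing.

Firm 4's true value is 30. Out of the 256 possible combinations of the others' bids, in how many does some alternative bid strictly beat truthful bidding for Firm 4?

18

Others bid (3, 3, 3, 3): truth gives 22; bid 24 gives 23 > 22. Violating.
Others bid (3, 3, 3, 24): truth gives 18; bid 24 gives 19 > 18. Violating.
Others bid (3, 3, 3, 26): truth gives 17; bid 26 gives 18 > 17. Violating.
Others bid (3, 3, 24, 3): truth gives 18; bid 26 gives 19 > 18. Violating.
Others bid (3, 3, 3, 30): truth gives 17; no alternative beats it.
Others bid (3, 3, 24, 24): truth gives 14; no alternative beats it.
(Checking all 256 profiles: 18 have a profitable deviation, 238 do not.)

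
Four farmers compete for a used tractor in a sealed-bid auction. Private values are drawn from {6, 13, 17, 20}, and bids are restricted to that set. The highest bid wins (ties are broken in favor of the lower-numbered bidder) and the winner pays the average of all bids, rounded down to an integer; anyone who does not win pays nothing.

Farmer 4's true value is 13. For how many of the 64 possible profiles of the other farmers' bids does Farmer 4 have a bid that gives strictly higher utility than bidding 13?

9

Others bid (6, 6, 13): truth gives 0; bid 17 gives 3 > 0. Violating.
Others bid (6, 6, 17): truth gives 0; bid 20 gives 1 > 0. Violating.
Others bid (6, 13, 6): truth gives 0; bid 17 gives 3 > 0. Violating.
Others bid (6, 13, 13): truth gives 0; bid 17 gives 1 > 0. Violating.
Others bid (6, 6, 6): truth gives 6; no alternative beats it.
Others bid (6, 6, 20): truth gives 0; no alternative beats it.
(Checking all 64 profiles: 9 have a profitable deviation, 55 do not.)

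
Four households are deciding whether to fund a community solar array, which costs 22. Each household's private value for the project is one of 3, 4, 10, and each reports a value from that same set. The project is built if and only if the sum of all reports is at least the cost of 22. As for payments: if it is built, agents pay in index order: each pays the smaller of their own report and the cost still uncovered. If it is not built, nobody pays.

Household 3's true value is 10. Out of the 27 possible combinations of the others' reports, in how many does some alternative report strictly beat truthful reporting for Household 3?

7

Others report (3, 10, 10): truth gives 1; report 3 gives 7 > 1. Violating.
Others report (4, 4, 10): truth gives 0; report 4 gives 6 > 0. Violating.
Others report (4, 10, 4): truth gives 2; report 4 gives 6 > 2. Violating.
Others report (4, 10, 10): truth gives 2; report 3 gives 7 > 2. Violating.
Others report (3, 3, 3): truth gives 0; no alternative beats it.
Others report (3, 3, 4): truth gives 0; no alternative beats it.
(Checking all 27 profiles: 7 have a profitable deviation, 20 do not.)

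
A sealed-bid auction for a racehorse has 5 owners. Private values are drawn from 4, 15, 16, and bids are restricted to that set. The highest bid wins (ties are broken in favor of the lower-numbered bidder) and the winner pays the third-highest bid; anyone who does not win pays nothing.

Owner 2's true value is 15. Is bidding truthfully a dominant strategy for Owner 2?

No

Consider the case where Owner 1 bids 4, Owner 3 bids 4, Owner 4 bids 4 and Owner 5 bids 16.
Truthful bid 15: loses, pays 0, utility 0.
Bid 16 instead: wins, pays 4, utility 15 - 4 = 11.
Since 11 > 0, bidding 16 is strictly better here, so truthful bidding is not dominant.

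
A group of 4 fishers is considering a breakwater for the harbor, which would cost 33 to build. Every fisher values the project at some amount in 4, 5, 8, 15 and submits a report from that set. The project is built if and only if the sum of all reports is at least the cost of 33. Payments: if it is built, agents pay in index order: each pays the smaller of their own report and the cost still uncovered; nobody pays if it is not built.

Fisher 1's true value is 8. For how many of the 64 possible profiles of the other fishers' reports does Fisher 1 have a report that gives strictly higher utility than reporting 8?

19

Others report (4, 15, 15): truth gives 0; report 4 gives 4 > 0. Violating.
Others report (5, 8, 15): truth gives 0; report 5 gives 3 > 0. Violating.
Others report (5, 15, 8): truth gives 0; report 5 gives 3 > 0. Violating.
Others report (5, 15, 15): truth gives 0; report 4 gives 4 > 0. Violating.
Others report (4, 4, 4): truth gives 0; no alternative beats it.
Others report (4, 4, 5): truth gives 0; no alternative beats it.
(Checking all 64 profiles: 19 have a profitable deviation, 45 do not.)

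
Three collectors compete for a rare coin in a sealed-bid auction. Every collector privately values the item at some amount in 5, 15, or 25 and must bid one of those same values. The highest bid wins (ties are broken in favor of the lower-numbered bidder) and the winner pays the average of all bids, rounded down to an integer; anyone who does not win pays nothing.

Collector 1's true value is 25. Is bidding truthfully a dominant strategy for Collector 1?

No

Consider the case where Collector 2 bids 5 and Collector 3 bids 5.
Truthful bid 25: wins, pays 11, utility 25 - 11 = 14.
Bid 5 instead: wins, pays 5, utility 25 - 5 = 20.
Since 20 > 14, bidding 5 is strictly better here, so truthful bidding is not dominant.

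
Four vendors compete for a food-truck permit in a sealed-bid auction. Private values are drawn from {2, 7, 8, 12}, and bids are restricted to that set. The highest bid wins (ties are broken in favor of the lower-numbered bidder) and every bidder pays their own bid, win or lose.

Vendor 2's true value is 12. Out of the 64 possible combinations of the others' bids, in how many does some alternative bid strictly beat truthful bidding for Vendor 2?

34

Others bid (2, 2, 2): truth gives 0; bid 7 gives 5 > 0. Violating.
Others bid (2, 2, 7): truth gives 0; bid 7 gives 5 > 0. Violating.
Others bid (2, 2, 8): truth gives 0; bid 8 gives 4 > 0. Violating.
Others bid (2, 7, 2): truth gives 0; bid 7 gives 5 > 0. Violating.
Others bid (2, 2, 12): truth gives 0; no alternative beats it.
Others bid (2, 7, 12): truth gives 0; no alternative beats it.
(Checking all 64 profiles: 34 have a profitable deviation, 30 do not.)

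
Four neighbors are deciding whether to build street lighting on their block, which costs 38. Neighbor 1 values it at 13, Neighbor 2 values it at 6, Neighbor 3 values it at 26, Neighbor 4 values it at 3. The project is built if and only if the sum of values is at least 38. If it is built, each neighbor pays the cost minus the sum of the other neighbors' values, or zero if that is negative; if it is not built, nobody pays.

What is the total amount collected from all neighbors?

19

Total value 48 ≥ cost 38, so it is built.
Neighbor 1: others sum to 35; max(0, 38 - 35) = 3.
Neighbor 2: others sum to 42; max(0, 38 - 42) = 0.
Neighbor 3: others sum to 22; max(0, 38 - 22) = 16.
Neighbor 4: others sum to 45; max(0, 38 - 45) = 0.
Total collected = 3 + 0 + 16 + 0 = 19.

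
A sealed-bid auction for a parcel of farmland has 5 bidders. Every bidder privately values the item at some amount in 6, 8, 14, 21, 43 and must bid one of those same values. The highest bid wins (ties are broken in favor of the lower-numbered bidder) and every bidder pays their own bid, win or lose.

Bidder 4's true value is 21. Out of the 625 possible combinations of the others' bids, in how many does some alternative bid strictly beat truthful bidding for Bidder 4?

541

Others bid (6, 6, 6, 6): truth gives 0; bid 8 gives 13 > 0. Violating.
Others bid (6, 6, 6, 8): truth gives 0; bid 8 gives 13 > 0. Violating.
Others bid (6, 6, 6, 14): truth gives 0; bid 14 gives 7 > 0. Violating.
Others bid (6, 6, 6, 43): truth gives -21; bid 6 gives -6 > -21. Violating.
Others bid (6, 6, 6, 21): truth gives 0; no alternative beats it.
Others bid (6, 6, 8, 21): truth gives 0; no alternative beats it.
(Checking all 625 profiles: 541 have a profitable deviation, 84 do not.)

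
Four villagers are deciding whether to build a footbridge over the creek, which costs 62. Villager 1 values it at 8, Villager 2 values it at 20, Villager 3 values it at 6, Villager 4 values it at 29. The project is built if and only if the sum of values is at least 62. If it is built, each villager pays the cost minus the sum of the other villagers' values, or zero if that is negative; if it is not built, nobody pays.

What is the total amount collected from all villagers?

59

Total value 63 ≥ cost 62, so it is built.
Villager 1: others sum to 55; max(0, 62 - 55) = 7.
Villager 2: others sum to 43; max(0, 62 - 43) = 19.
Villager 3: others sum to 57; max(0, 62 - 57) = 5.
Villager 4: others sum to 34; max(0, 62 - 34) = 28.
Total collected = 7 + 19 + 5 + 28 = 59.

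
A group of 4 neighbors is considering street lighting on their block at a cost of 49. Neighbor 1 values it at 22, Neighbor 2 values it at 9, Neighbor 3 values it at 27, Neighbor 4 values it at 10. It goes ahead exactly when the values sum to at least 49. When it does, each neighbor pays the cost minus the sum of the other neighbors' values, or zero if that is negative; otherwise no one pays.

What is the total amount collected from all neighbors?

11

Total value 68 ≥ cost 49, so it is built.
Neighbor 1: others sum to 46; max(0, 49 - 46) = 3.
Neighbor 2: others sum to 59; max(0, 49 - 59) = 0.
Neighbor 3: others sum to 41; max(0, 49 - 41) = 8.
Neighbor 4: others sum to 58; max(0, 49 - 58) = 0.
Total collected = 3 + 0 + 8 + 0 = 11.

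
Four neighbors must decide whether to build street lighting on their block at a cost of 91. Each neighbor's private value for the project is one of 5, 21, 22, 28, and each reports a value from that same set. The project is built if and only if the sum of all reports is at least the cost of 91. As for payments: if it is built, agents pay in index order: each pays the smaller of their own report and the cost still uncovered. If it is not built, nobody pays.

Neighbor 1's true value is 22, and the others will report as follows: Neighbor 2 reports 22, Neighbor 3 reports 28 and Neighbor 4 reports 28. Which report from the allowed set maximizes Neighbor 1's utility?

21

Report 5: project not built, utility 0.
Report 21: project built, pays 21, utility 22 - 21 = 1.
Report 22: project built, pays 22, utility 22 - 22 = 0.
Report 28: project built, pays 28, utility 22 - 28 = -6.
The best choice is 21 with utility 1.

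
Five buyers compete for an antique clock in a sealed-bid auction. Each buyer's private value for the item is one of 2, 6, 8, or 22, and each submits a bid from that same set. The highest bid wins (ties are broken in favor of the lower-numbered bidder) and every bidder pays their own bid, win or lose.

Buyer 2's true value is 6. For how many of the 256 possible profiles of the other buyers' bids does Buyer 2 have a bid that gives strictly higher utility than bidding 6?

248

Others bid (2, 2, 2, 8): truth gives -6; bid 2 gives -2 > -6. Violating.
Others bid (2, 2, 2, 22): truth gives -6; bid 2 gives -2 > -6. Violating.
Others bid (2, 2, 6, 8): truth gives -6; bid 2 gives -2 > -6. Violating.
Others bid (2, 2, 6, 22): truth gives -6; bid 2 gives -2 > -6. Violating.
Others bid (2, 2, 2, 2): truth gives 0; no alternative beats it.
Others bid (2, 2, 2, 6): truth gives 0; no alternative beats it.
(Checking all 256 profiles: 248 have a profitable deviation, 8 do not.)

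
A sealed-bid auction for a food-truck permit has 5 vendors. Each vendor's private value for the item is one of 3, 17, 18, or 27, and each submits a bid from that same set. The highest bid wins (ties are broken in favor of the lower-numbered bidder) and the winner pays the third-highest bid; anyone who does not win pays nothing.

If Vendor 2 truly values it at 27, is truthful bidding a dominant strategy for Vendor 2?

Check each profile of the others' bids and compare truth against every alternative bid.
Others bid (3, 3, 3, 27): truth gives 24, best alternative gives 0.
Others bid (3, 3, 27, 3): truth gives 24, best alternative gives 0.
Others bid (3, 27, 3, 3): truth gives 24, best alternative gives 0.
Others bid (18, 3, 3, 3): truth gives 24, best alternative gives 0.
Others bid (3, 3, 17, 27): truth gives 10, best alternative gives 0.
Others bid (3, 3, 27, 17): truth gives 10, best alternative gives 0.
(Remaining 250 profiles checked similarly; truth is weakly best in each.)
In every case the truthful bid is at least as good as any alternative, so it is a dominant strategy.

Yes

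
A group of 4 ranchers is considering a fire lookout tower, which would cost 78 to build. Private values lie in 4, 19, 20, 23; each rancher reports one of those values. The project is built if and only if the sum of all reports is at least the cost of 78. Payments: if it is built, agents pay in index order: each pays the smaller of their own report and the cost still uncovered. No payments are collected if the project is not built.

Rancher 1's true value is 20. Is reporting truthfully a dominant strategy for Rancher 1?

Consider the case where Rancher 2 reports 19, Rancher 3 reports 19 and Rancher 4 reports 23.
Truthful report 20: project built, pays 20, utility 20 - 20 = 0.
Report 19 instead: project built, pays 19, utility 20 - 19 = 1.
Since 1 > 0, reporting 19 is strictly better here, so truthful reporting is not dominant.

No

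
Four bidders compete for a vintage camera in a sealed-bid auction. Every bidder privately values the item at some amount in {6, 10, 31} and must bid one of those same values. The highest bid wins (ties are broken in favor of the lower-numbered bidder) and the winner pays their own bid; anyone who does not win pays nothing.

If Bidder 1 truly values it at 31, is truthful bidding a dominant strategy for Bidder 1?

Consider the case where Bidder 2 bids 6, Bidder 3 bids 6 and Bidder 4 bids 6.
Truthful bid 31: wins, pays 31, utility 31 - 31 = 0.
Bid 6 instead: wins, pays 6, utility 31 - 6 = 25.
Since 25 > 0, bidding 6 is strictly better here, so truthful bidding is not dominant.

No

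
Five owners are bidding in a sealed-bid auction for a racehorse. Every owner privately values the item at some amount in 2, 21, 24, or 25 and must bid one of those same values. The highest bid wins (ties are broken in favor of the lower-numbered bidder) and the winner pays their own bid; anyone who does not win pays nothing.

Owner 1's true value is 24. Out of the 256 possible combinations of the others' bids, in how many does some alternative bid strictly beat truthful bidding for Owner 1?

16

Others bid (2, 2, 2, 2): truth gives 0; bid 2 gives 22 > 0. Violating.
Others bid (2, 2, 2, 21): truth gives 0; bid 21 gives 3 > 0. Violating.
Others bid (2, 2, 21, 2): truth gives 0; bid 21 gives 3 > 0. Violating.
Others bid (2, 2, 21, 21): truth gives 0; bid 21 gives 3 > 0. Violating.
Others bid (2, 2, 2, 24): truth gives 0; no alternative beats it.
Others bid (2, 2, 2, 25): truth gives 0; no alternative beats it.
(Checking all 256 profiles: 16 have a profitable deviation, 240 do not.)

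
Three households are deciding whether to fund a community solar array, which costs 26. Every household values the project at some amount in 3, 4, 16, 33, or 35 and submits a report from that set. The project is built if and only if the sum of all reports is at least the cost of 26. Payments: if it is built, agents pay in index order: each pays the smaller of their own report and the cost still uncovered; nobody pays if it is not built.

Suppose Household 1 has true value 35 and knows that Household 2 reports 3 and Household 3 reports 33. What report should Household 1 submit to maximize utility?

Report 3: project built, pays 3, utility 35 - 3 = 32.
Report 4: project built, pays 4, utility 35 - 4 = 31.
Report 16: project built, pays 16, utility 35 - 16 = 19.
Report 33: project built, pays 26, utility 35 - 26 = 9.
Report 35: project built, pays 26, utility 35 - 26 = 9.
The best choice is 3 with utility 32.

3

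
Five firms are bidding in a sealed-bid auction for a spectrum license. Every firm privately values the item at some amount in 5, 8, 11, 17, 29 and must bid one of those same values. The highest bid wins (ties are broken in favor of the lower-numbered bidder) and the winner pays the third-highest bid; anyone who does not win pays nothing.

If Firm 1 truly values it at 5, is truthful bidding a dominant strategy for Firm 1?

Check each profile of the others' bids and compare truth against every alternative bid.
Others bid (5, 5, 8, 8): truth gives 0, best alternative gives -3.
Others bid (5, 8, 5, 8): truth gives 0, best alternative gives -3.
Others bid (5, 8, 8, 5): truth gives 0, best alternative gives -3.
Others bid (5, 8, 8, 8): truth gives 0, best alternative gives -3.
Others bid (8, 5, 5, 8): truth gives 0, best alternative gives -3.
Others bid (8, 5, 8, 5): truth gives 0, best alternative gives -3.
(Remaining 619 profiles checked similarly; truth is weakly best in each.)
In every case the truthful bid is at least as good as any alternative, so it is a dominant strategy.

Yes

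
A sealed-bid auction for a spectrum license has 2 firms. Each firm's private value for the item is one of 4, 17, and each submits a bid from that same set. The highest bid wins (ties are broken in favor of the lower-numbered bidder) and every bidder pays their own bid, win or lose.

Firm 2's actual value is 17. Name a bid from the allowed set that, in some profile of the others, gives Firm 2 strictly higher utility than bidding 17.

Suppose Firm 1 bids 17.
Bid 17: loses but pays 17, utility -17.
Bid 4: loses but pays 4, utility -4.
So bidding 4 beats truth here (-4 > -17).

4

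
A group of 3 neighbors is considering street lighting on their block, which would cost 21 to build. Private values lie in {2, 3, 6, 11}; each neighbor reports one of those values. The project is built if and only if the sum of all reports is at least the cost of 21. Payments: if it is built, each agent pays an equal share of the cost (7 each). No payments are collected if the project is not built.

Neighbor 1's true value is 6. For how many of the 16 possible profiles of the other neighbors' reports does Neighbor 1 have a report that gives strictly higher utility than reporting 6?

Others report (6, 11): truth gives -1; report 2 gives 0 > -1. Violating.
Others report (11, 6): truth gives -1; report 2 gives 0 > -1. Violating.
Others report (2, 2): truth gives 0; no alternative beats it.
Others report (2, 3): truth gives 0; no alternative beats it.
(Checking all 16 profiles: 2 have a profitable deviation, 14 do not.)

2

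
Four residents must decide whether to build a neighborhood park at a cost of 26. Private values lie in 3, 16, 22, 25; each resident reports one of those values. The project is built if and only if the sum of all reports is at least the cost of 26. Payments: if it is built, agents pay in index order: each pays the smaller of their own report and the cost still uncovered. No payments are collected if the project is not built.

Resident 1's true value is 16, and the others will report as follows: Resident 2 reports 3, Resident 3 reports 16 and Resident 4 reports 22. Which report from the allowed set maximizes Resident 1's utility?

Report 3: project built, pays 3, utility 16 - 3 = 13.
Report 16: project built, pays 16, utility 16 - 16 = 0.
Report 22: project built, pays 22, utility 16 - 22 = -6.
Report 25: project built, pays 25, utility 16 - 25 = -9.
The best choice is 3 with utility 13.

3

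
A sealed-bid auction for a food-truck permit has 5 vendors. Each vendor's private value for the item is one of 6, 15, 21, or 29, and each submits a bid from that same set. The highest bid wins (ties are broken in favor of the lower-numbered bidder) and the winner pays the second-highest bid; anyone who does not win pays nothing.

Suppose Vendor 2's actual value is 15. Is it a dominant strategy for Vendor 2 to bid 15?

Yes

Check each profile of the others' bids and compare truth against every alternative bid.
Others bid (6, 6, 6, 6): truth gives 9, best alternative gives 9.
Others bid (6, 6, 6, 15): truth gives 0, best alternative gives 0.
Others bid (6, 6, 6, 21): truth gives 0, best alternative gives 0.
Others bid (6, 6, 6, 29): truth gives 0, best alternative gives 0.
Others bid (6, 6, 15, 6): truth gives 0, best alternative gives 0.
Others bid (6, 6, 15, 15): truth gives 0, best alternative gives 0.
(Remaining 250 profiles checked similarly; truth is weakly best in each.)
In every case the truthful bid is at least as good as any alternative, so it is a dominant strategy.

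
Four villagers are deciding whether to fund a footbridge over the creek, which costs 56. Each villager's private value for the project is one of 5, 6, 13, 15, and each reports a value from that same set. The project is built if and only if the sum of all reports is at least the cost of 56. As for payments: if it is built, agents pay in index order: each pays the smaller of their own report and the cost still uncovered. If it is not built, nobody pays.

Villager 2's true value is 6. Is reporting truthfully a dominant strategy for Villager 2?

Yes

Check each profile of the others' reports and compare truth against every alternative report.
Others report (5, 5, 5): truth gives 0, best alternative gives 0.
Others report (5, 5, 6): truth gives 0, best alternative gives 0.
Others report (5, 5, 13): truth gives 0, best alternative gives 0.
Others report (5, 5, 15): truth gives 0, best alternative gives 0.
Others report (5, 6, 5): truth gives 0, best alternative gives 0.
Others report (5, 6, 6): truth gives 0, best alternative gives 0.
(Remaining 58 profiles checked similarly; truth is weakly best in each.)
In every case the truthful report is at least as good as any alternative, so it is a dominant strategy.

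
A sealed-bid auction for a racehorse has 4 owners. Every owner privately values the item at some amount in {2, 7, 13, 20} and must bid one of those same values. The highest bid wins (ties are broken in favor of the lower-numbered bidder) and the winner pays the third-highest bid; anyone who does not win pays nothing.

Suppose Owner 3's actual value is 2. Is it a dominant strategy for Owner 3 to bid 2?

Check each profile of the others' bids and compare truth against every alternative bid.
Others bid (2, 2, 2): truth gives 0, best alternative gives 0.
Others bid (2, 2, 7): truth gives 0, best alternative gives 0.
Others bid (2, 2, 13): truth gives 0, best alternative gives 0.
Others bid (2, 2, 20): truth gives 0, best alternative gives 0.
Others bid (2, 7, 2): truth gives 0, best alternative gives 0.
Others bid (2, 7, 7): truth gives 0, best alternative gives 0.
(Remaining 58 profiles checked similarly; truth is weakly best in each.)
In every case the truthful bid is at least as good as any alternative, so it is a dominant strategy.

Yes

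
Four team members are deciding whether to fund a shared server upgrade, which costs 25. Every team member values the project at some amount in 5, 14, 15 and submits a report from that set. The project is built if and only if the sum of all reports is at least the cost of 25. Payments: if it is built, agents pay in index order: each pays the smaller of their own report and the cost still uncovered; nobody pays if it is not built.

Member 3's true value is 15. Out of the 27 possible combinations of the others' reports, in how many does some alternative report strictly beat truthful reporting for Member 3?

Others report (5, 5, 5): truth gives 0; report 14 gives 1 > 0. Violating.
Others report (5, 5, 14): truth gives 0; report 5 gives 10 > 0. Violating.
Others report (5, 5, 15): truth gives 0; report 5 gives 10 > 0. Violating.
Others report (5, 14, 5): truth gives 9; report 5 gives 10 > 9. Violating.
Others report (5, 15, 5): truth gives 10; no alternative beats it.
Others report (5, 15, 14): truth gives 10; no alternative beats it.
(Checking all 27 profiles: 9 have a profitable deviation, 18 do not.)

9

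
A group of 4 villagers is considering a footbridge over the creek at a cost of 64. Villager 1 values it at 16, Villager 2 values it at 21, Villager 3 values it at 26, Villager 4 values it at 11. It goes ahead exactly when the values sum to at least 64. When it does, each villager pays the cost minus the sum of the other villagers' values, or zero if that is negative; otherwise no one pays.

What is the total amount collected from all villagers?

34

Total value 74 ≥ cost 64, so it is built.
Villager 1: others sum to 58; max(0, 64 - 58) = 6.
Villager 2: others sum to 53; max(0, 64 - 53) = 11.
Villager 3: others sum to 48; max(0, 64 - 48) = 16.
Villager 4: others sum to 63; max(0, 64 - 63) = 1.
Total collected = 6 + 11 + 16 + 1 = 34.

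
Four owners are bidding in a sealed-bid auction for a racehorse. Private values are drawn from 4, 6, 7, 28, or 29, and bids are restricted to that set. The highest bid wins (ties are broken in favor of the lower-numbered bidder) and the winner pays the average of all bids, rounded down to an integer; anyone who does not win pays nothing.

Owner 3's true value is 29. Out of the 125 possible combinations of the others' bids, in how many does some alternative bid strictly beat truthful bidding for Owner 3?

18

Others bid (4, 4, 4): truth gives 19; bid 6 gives 25 > 19. Violating.
Others bid (4, 4, 6): truth gives 19; bid 6 gives 24 > 19. Violating.
Others bid (4, 4, 7): truth gives 18; bid 7 gives 24 > 18. Violating.
Others bid (4, 6, 4): truth gives 19; bid 7 gives 24 > 19. Violating.
Others bid (4, 4, 28): truth gives 13; no alternative beats it.
Others bid (4, 4, 29): truth gives 13; no alternative beats it.
(Checking all 125 profiles: 18 have a profitable deviation, 107 do not.)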